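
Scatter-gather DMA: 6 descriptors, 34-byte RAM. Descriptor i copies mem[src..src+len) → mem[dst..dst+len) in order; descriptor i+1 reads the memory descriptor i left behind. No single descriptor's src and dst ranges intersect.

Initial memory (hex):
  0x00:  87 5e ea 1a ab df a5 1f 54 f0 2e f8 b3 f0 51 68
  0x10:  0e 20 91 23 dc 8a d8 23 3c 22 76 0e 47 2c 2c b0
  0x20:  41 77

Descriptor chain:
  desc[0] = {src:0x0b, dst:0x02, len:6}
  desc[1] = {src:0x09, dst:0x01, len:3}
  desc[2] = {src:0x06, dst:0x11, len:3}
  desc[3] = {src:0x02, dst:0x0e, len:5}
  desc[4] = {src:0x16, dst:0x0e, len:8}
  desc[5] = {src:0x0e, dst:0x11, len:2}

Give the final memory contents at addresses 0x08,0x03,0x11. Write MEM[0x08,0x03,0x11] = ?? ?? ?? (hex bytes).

MEM[0x08,0x03,0x11] = 54 f8 d8

#0 dst[0x02+6] := {0xf8,0xb3,0xf0,0x51,0x68,0x0e}
#1 dst[0x01+3] := {0xf0,0x2e,0xf8}
#2 dst[0x11+3] := {0x68,0x0e,0x54}
#3 dst[0x0e+5] := {0x2e,0xf8,0xf0,0x51,0x68}
#4 dst[0x0e+8] := {0xd8,0x23,0x3c,0x22,0x76,0x0e,0x47,0x2c}
#5 dst[0x11+2] := {0xd8,0x23}
query mem[0x08]=0x54, mem[0x03]=0xf8, mem[0x11]=0xd8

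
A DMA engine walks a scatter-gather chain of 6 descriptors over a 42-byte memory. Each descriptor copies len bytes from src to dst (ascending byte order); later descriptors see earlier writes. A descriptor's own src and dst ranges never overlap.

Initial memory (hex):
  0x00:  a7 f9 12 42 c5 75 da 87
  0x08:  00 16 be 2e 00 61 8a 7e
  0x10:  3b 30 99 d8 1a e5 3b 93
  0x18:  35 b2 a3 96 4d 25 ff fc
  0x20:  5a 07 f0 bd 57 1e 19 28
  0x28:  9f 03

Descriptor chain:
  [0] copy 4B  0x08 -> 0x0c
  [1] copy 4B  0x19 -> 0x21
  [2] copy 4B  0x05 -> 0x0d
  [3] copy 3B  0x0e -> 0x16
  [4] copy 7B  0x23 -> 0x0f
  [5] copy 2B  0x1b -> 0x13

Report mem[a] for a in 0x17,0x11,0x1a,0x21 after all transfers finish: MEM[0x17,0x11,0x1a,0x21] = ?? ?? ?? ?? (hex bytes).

MEM[0x17,0x11,0x1a,0x21] = 87 1e a3 b2

D0: mem[0x0c..0x0f] <- [00 16 be 2e]
D1: mem[0x21..0x24] <- [b2 a3 96 4d]
D2: mem[0x0d..0x10] <- [75 da 87 00]
D3: mem[0x16..0x18] <- [da 87 00]
D4: mem[0x0f..0x15] <- [96 4d 1e 19 28 9f 03]
D5: mem[0x13..0x14] <- [96 4d]
query mem[0x17]=0x87, mem[0x11]=0x1e, mem[0x1a]=0xa3, mem[0x21]=0xb2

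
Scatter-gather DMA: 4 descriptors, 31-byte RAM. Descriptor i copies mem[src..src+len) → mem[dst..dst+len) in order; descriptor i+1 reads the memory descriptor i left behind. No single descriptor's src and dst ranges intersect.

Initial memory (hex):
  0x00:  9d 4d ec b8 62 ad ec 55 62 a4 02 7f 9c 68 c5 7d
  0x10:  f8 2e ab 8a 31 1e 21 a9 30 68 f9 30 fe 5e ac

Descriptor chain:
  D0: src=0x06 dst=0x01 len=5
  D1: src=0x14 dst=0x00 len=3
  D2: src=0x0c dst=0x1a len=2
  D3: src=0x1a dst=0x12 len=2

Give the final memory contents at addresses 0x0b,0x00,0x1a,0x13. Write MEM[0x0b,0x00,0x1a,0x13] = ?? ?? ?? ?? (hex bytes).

#0 dst[0x01+5] := {0xec,0x55,0x62,0xa4,0x02}
#1 dst[0x00+3] := {0x31,0x1e,0x21}
#2 dst[0x1a+2] := {0x9c,0x68}
#3 dst[0x12+2] := {0x9c,0x68}
query mem[0x0b]=0x7f, mem[0x00]=0x31, mem[0x1a]=0x9c, mem[0x13]=0x68

MEM[0x0b,0x00,0x1a,0x13] = 7f 31 9c 68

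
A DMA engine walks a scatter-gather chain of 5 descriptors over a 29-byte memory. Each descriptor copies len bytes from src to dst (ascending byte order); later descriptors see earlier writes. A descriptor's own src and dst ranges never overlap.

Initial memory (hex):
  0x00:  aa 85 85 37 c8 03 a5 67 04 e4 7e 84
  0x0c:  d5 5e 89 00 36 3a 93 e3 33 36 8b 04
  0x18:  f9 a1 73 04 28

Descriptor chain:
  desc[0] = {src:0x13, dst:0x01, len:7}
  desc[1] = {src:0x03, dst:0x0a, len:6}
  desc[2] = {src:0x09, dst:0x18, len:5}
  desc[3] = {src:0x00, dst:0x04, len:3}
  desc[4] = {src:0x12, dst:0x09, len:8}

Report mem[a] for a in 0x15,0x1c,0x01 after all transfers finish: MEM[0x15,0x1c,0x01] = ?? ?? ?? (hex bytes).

  after D0: wrote 7B at 0x01 = e333368b04f9a1
  after D1: wrote 6B at 0x0a = 368b04f9a104
  after D2: wrote 5B at 0x18 = e4368b04f9
  after D3: wrote 3B at 0x04 = aae333
  after D4: wrote 8B at 0x09 = 93e333368b04e436
query mem[0x15]=0x36, mem[0x1c]=0xf9, mem[0x01]=0xe3

MEM[0x15,0x1c,0x01] = 36 f9 e3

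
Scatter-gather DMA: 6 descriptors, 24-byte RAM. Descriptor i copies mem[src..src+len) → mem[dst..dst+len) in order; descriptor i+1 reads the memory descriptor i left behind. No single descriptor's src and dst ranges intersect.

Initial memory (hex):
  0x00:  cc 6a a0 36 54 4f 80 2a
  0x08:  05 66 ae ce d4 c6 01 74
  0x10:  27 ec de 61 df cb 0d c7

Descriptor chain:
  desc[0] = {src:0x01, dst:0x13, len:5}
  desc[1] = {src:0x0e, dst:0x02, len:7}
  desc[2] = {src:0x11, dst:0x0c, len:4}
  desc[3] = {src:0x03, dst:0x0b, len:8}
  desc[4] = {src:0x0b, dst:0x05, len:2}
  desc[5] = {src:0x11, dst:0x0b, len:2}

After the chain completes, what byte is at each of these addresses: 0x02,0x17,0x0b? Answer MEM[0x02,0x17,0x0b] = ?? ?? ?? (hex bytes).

MEM[0x02,0x17,0x0b] = 01 4f 66

[0] 0x01->0x13 len=5 : 6a a0 36 54 4f
[1] 0x0e->0x02 len=7 : 01 74 27 ec de 6a a0
[2] 0x11->0x0c len=4 : ec de 6a a0
[3] 0x03->0x0b len=8 : 74 27 ec de 6a a0 66 ae
[4] 0x0b->0x05 len=2 : 74 27
[5] 0x11->0x0b len=2 : 66 ae
query mem[0x02]=0x01, mem[0x17]=0x4f, mem[0x0b]=0x66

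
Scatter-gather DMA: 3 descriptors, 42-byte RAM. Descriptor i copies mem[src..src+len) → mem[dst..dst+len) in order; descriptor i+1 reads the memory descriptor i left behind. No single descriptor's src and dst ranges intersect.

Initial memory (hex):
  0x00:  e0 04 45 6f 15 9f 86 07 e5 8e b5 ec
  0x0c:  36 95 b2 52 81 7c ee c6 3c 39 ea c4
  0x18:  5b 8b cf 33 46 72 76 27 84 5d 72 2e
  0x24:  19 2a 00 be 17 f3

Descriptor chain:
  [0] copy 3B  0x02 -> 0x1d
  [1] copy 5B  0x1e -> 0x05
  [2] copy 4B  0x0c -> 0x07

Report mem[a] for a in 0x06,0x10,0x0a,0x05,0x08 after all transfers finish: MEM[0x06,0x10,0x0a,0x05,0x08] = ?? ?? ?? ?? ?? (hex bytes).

  after D0: wrote 3B at 0x1d = 456f15
  after D1: wrote 5B at 0x05 = 6f15845d72
  after D2: wrote 4B at 0x07 = 3695b252
query mem[0x06]=0x15, mem[0x10]=0x81, mem[0x0a]=0x52, mem[0x05]=0x6f, mem[0x08]=0x95

MEM[0x06,0x10,0x0a,0x05,0x08] = 15 81 52 6f 95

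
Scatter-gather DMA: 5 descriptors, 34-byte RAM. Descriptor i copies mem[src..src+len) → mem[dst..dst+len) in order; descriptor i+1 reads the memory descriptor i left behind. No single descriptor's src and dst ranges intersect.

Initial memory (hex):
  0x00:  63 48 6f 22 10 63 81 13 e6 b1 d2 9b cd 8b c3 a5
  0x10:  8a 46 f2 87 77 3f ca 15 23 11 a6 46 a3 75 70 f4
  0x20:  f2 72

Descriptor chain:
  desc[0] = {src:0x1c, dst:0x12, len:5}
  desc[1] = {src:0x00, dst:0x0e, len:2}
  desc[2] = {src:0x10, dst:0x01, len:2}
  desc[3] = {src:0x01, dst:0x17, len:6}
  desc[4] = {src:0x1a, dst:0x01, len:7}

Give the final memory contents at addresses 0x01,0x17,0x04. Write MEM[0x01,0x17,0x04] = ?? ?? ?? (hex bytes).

  after D0: wrote 5B at 0x12 = a37570f4f2
  after D1: wrote 2B at 0x0e = 6348
  after D2: wrote 2B at 0x01 = 8a46
  after D3: wrote 6B at 0x17 = 8a4622106381
  after D4: wrote 7B at 0x01 = 1063817570f4f2
query mem[0x01]=0x10, mem[0x17]=0x8a, mem[0x04]=0x75

MEM[0x01,0x17,0x04] = 10 8a 75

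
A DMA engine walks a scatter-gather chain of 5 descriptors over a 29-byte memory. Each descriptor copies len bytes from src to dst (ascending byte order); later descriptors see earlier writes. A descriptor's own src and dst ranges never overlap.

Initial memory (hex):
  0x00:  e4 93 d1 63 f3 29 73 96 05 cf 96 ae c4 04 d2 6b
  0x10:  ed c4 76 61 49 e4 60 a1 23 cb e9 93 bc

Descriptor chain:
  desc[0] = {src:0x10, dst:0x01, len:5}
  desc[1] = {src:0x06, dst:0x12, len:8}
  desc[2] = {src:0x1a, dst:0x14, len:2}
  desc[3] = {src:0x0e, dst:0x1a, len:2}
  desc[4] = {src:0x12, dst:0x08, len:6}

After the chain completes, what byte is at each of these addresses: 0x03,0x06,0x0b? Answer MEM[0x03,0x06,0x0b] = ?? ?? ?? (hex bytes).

MEM[0x03,0x06,0x0b] = 76 73 93

#0 dst[0x01+5] := {0xed,0xc4,0x76,0x61,0x49}
#1 dst[0x12+8] := {0x73,0x96,0x05,0xcf,0x96,0xae,0xc4,0x04}
#2 dst[0x14+2] := {0xe9,0x93}
#3 dst[0x1a+2] := {0xd2,0x6b}
#4 dst[0x08+6] := {0x73,0x96,0xe9,0x93,0x96,0xae}
query mem[0x03]=0x76, mem[0x06]=0x73, mem[0x0b]=0x93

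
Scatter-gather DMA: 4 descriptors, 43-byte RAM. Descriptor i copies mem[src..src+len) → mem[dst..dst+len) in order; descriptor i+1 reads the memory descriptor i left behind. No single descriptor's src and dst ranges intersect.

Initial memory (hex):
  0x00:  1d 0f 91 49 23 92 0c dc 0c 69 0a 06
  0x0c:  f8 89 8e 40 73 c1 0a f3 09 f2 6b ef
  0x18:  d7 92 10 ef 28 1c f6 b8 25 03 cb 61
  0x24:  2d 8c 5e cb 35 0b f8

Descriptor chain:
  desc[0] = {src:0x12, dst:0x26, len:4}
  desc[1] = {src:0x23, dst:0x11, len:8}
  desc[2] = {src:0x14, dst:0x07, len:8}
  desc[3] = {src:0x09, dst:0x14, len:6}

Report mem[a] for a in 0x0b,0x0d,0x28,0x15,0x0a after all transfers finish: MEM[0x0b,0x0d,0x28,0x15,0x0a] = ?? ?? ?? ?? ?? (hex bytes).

MEM[0x0b,0x0d,0x28,0x15,0x0a] = f8 10 09 f2 f2

#0 dst[0x26+4] := {0x0a,0xf3,0x09,0xf2}
#1 dst[0x11+8] := {0x61,0x2d,0x8c,0x0a,0xf3,0x09,0xf2,0xf8}
#2 dst[0x07+8] := {0x0a,0xf3,0x09,0xf2,0xf8,0x92,0x10,0xef}
#3 dst[0x14+6] := {0x09,0xf2,0xf8,0x92,0x10,0xef}
query mem[0x0b]=0xf8, mem[0x0d]=0x10, mem[0x28]=0x09, mem[0x15]=0xf2, mem[0x0a]=0xf2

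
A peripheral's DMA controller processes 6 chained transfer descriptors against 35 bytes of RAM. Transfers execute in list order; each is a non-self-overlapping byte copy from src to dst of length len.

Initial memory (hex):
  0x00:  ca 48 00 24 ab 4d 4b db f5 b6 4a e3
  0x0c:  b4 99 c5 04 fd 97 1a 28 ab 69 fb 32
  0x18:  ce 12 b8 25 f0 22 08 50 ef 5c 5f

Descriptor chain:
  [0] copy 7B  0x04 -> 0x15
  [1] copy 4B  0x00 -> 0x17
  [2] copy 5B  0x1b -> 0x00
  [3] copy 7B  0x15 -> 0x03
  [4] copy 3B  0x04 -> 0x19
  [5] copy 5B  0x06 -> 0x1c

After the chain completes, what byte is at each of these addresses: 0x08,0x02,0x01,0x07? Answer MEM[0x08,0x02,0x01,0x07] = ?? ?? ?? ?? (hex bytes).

MEM[0x08,0x02,0x01,0x07] = 24 22 f0 00

[0] 0x04->0x15 len=7 : ab 4d 4b db f5 b6 4a
[1] 0x00->0x17 len=4 : ca 48 00 24
[2] 0x1b->0x00 len=5 : 4a f0 22 08 50
[3] 0x15->0x03 len=7 : ab 4d ca 48 00 24 4a
[4] 0x04->0x19 len=3 : 4d ca 48
[5] 0x06->0x1c len=5 : 48 00 24 4a 4a
query mem[0x08]=0x24, mem[0x02]=0x22, mem[0x01]=0xf0, mem[0x07]=0x00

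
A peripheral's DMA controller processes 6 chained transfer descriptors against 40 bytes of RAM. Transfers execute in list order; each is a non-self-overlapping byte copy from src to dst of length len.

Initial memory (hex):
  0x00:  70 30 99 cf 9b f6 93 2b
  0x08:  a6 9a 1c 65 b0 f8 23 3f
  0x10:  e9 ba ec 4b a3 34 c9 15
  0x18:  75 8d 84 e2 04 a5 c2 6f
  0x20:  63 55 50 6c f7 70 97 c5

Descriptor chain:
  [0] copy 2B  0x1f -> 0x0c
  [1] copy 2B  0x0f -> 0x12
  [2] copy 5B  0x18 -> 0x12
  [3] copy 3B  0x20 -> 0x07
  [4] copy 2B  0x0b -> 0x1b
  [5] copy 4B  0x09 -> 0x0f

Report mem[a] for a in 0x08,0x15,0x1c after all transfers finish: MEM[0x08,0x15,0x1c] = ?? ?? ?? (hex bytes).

MEM[0x08,0x15,0x1c] = 55 e2 6f

  after D0: wrote 2B at 0x0c = 6f63
  after D1: wrote 2B at 0x12 = 3fe9
  after D2: wrote 5B at 0x12 = 758d84e204
  after D3: wrote 3B at 0x07 = 635550
  after D4: wrote 2B at 0x1b = 656f
  after D5: wrote 4B at 0x0f = 501c656f
query mem[0x08]=0x55, mem[0x15]=0xe2, mem[0x1c]=0x6f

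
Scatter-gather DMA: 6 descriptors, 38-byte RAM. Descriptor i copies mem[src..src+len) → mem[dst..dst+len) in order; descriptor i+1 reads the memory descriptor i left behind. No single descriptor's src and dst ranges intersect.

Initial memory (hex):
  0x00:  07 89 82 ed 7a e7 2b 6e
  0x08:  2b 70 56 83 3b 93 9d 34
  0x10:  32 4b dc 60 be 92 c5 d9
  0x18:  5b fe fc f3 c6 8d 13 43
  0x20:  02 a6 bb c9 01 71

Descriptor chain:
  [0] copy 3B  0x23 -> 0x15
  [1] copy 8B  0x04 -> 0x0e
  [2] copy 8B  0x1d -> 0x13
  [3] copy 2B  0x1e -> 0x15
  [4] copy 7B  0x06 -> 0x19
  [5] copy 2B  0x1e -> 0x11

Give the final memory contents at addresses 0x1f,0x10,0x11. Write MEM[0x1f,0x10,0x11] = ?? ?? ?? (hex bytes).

[0] 0x23->0x15 len=3 : c9 01 71
[1] 0x04->0x0e len=8 : 7a e7 2b 6e 2b 70 56 83
[2] 0x1d->0x13 len=8 : 8d 13 43 02 a6 bb c9 01
[3] 0x1e->0x15 len=2 : 13 43
[4] 0x06->0x19 len=7 : 2b 6e 2b 70 56 83 3b
[5] 0x1e->0x11 len=2 : 83 3b
query mem[0x1f]=0x3b, mem[0x10]=0x2b, mem[0x11]=0x83

MEM[0x1f,0x10,0x11] = 3b 2b 83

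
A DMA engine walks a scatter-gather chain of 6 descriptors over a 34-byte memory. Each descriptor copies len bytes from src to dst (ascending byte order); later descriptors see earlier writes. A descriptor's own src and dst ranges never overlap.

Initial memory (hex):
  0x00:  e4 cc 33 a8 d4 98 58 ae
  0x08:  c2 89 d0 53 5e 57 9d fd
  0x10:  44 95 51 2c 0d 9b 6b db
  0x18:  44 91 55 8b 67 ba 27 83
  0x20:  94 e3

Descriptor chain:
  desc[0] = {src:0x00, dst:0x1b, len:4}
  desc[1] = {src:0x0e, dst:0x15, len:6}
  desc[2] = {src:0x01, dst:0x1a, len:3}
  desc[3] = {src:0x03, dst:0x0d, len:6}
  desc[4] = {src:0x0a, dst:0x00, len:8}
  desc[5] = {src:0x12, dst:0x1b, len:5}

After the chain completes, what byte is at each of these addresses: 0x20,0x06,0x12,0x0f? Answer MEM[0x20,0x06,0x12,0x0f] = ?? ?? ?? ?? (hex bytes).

D0: mem[0x1b..0x1e] <- [e4 cc 33 a8]
D1: mem[0x15..0x1a] <- [9d fd 44 95 51 2c]
D2: mem[0x1a..0x1c] <- [cc 33 a8]
D3: mem[0x0d..0x12] <- [a8 d4 98 58 ae c2]
D4: mem[0x00..0x07] <- [d0 53 5e a8 d4 98 58 ae]
D5: mem[0x1b..0x1f] <- [c2 2c 0d 9d fd]
query mem[0x20]=0x94, mem[0x06]=0x58, mem[0x12]=0xc2, mem[0x0f]=0x98

MEM[0x20,0x06,0x12,0x0f] = 94 58 c2 98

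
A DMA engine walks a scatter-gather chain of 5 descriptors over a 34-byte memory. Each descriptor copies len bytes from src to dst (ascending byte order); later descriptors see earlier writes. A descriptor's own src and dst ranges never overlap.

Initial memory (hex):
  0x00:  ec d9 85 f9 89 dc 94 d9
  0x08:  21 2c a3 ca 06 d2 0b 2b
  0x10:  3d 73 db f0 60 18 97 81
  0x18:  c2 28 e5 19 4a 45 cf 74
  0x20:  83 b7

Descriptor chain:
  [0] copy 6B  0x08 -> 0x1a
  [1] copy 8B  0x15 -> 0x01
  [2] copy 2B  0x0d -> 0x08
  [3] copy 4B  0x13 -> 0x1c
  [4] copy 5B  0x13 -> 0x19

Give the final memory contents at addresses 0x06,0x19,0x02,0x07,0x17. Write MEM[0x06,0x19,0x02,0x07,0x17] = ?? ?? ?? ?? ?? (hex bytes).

MEM[0x06,0x19,0x02,0x07,0x17] = 21 f0 97 2c 81

  after D0: wrote 6B at 0x1a = 212ca3ca06d2
  after D1: wrote 8B at 0x01 = 189781c228212ca3
  after D2: wrote 2B at 0x08 = d20b
  after D3: wrote 4B at 0x1c = f0601897
  after D4: wrote 5B at 0x19 = f060189781
query mem[0x06]=0x21, mem[0x19]=0xf0, mem[0x02]=0x97, mem[0x07]=0x2c, mem[0x17]=0x81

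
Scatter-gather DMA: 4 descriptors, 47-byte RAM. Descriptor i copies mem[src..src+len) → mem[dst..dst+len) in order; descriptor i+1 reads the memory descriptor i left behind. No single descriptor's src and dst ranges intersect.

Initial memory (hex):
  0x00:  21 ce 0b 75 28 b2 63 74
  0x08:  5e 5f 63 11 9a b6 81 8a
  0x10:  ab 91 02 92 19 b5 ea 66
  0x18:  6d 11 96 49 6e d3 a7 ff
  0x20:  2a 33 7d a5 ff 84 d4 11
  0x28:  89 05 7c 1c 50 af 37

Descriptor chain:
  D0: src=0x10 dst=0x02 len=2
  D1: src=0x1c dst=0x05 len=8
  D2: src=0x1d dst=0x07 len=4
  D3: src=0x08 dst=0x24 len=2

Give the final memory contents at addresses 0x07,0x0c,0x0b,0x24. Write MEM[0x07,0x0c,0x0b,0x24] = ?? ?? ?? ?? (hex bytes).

MEM[0x07,0x0c,0x0b,0x24] = d3 a5 7d a7

D0: mem[0x02..0x03] <- [ab 91]
D1: mem[0x05..0x0c] <- [6e d3 a7 ff 2a 33 7d a5]
D2: mem[0x07..0x0a] <- [d3 a7 ff 2a]
D3: mem[0x24..0x25] <- [a7 ff]
query mem[0x07]=0xd3, mem[0x0c]=0xa5, mem[0x0b]=0x7d, mem[0x24]=0xa7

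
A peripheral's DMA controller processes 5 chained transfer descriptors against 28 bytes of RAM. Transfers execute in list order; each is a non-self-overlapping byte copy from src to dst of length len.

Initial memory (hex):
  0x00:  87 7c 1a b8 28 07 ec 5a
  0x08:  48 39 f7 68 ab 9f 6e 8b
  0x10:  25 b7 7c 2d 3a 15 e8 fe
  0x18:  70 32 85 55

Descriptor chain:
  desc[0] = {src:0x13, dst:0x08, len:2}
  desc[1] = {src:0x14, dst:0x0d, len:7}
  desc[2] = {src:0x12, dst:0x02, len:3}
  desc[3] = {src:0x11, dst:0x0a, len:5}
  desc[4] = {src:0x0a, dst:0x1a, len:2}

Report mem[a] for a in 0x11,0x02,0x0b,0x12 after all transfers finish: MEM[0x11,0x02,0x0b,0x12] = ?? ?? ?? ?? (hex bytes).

MEM[0x11,0x02,0x0b,0x12] = 70 32 32 32

#0 dst[0x08+2] := {0x2d,0x3a}
#1 dst[0x0d+7] := {0x3a,0x15,0xe8,0xfe,0x70,0x32,0x85}
#2 dst[0x02+3] := {0x32,0x85,0x3a}
#3 dst[0x0a+5] := {0x70,0x32,0x85,0x3a,0x15}
#4 dst[0x1a+2] := {0x70,0x32}
query mem[0x11]=0x70, mem[0x02]=0x32, mem[0x0b]=0x32, mem[0x12]=0x32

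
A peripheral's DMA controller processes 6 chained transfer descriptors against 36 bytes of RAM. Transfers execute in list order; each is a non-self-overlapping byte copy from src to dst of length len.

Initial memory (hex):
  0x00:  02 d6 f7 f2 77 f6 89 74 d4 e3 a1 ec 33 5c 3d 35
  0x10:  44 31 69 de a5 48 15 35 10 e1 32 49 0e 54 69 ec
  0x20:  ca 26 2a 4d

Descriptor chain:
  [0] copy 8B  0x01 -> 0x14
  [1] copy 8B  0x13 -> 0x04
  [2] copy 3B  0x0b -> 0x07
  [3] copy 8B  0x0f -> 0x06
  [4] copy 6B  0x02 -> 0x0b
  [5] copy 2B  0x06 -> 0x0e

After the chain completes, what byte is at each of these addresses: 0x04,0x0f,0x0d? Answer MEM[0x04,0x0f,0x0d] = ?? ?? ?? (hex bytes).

MEM[0x04,0x0f,0x0d] = de 44 de

#0 dst[0x14+8] := {0xd6,0xf7,0xf2,0x77,0xf6,0x89,0x74,0xd4}
#1 dst[0x04+8] := {0xde,0xd6,0xf7,0xf2,0x77,0xf6,0x89,0x74}
#2 dst[0x07+3] := {0x74,0x33,0x5c}
#3 dst[0x06+8] := {0x35,0x44,0x31,0x69,0xde,0xd6,0xf7,0xf2}
#4 dst[0x0b+6] := {0xf7,0xf2,0xde,0xd6,0x35,0x44}
#5 dst[0x0e+2] := {0x35,0x44}
query mem[0x04]=0xde, mem[0x0f]=0x44, mem[0x0d]=0xde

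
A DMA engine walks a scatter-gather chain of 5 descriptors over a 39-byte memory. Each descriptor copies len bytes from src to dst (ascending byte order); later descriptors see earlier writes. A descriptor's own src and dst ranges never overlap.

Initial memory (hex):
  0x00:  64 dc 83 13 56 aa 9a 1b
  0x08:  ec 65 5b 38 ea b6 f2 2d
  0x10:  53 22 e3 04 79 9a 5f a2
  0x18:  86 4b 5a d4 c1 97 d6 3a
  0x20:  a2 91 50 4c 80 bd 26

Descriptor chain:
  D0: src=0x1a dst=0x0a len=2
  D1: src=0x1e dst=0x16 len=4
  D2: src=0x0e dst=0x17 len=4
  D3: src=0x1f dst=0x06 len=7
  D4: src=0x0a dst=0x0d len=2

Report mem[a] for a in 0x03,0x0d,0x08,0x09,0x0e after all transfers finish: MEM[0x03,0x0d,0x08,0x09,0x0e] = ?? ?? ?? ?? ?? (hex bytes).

MEM[0x03,0x0d,0x08,0x09,0x0e] = 13 4c 91 50 80

D0: mem[0x0a..0x0b] <- [5a d4]
D1: mem[0x16..0x19] <- [d6 3a a2 91]
D2: mem[0x17..0x1a] <- [f2 2d 53 22]
D3: mem[0x06..0x0c] <- [3a a2 91 50 4c 80 bd]
D4: mem[0x0d..0x0e] <- [4c 80]
query mem[0x03]=0x13, mem[0x0d]=0x4c, mem[0x08]=0x91, mem[0x09]=0x50, mem[0x0e]=0x80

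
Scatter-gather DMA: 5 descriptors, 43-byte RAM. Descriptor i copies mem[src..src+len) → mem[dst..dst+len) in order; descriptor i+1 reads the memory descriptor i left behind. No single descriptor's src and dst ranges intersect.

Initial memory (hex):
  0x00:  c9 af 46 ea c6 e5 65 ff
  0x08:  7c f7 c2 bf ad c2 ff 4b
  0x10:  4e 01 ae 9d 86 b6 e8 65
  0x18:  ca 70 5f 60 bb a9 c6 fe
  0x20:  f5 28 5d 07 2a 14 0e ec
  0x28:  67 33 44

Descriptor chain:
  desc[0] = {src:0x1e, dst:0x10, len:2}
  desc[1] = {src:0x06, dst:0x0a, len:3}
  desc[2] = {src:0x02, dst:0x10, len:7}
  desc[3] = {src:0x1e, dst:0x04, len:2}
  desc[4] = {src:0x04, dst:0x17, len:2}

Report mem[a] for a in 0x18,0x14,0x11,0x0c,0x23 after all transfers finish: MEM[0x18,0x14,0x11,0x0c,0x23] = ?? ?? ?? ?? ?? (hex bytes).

MEM[0x18,0x14,0x11,0x0c,0x23] = fe 65 ea 7c 07

#0 dst[0x10+2] := {0xc6,0xfe}
#1 dst[0x0a+3] := {0x65,0xff,0x7c}
#2 dst[0x10+7] := {0x46,0xea,0xc6,0xe5,0x65,0xff,0x7c}
#3 dst[0x04+2] := {0xc6,0xfe}
#4 dst[0x17+2] := {0xc6,0xfe}
query mem[0x18]=0xfe, mem[0x14]=0x65, mem[0x11]=0xea, mem[0x0c]=0x7c, mem[0x23]=0x07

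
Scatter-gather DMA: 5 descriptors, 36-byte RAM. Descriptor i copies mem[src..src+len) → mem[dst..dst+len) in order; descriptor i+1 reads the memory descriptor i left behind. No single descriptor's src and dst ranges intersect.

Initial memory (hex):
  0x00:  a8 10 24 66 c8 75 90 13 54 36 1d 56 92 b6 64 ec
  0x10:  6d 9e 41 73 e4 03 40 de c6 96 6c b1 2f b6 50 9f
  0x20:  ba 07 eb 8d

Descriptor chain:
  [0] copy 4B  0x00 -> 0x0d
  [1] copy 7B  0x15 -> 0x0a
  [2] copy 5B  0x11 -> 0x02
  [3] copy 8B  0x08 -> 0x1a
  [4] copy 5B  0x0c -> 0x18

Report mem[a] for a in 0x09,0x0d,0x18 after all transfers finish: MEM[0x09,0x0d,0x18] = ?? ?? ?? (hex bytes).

MEM[0x09,0x0d,0x18] = 36 c6 de

  after D0: wrote 4B at 0x0d = a8102466
  after D1: wrote 7B at 0x0a = 0340dec6966cb1
  after D2: wrote 5B at 0x02 = 9e4173e403
  after D3: wrote 8B at 0x1a = 54360340dec6966c
  after D4: wrote 5B at 0x18 = dec6966cb1
query mem[0x09]=0x36, mem[0x0d]=0xc6, mem[0x18]=0xde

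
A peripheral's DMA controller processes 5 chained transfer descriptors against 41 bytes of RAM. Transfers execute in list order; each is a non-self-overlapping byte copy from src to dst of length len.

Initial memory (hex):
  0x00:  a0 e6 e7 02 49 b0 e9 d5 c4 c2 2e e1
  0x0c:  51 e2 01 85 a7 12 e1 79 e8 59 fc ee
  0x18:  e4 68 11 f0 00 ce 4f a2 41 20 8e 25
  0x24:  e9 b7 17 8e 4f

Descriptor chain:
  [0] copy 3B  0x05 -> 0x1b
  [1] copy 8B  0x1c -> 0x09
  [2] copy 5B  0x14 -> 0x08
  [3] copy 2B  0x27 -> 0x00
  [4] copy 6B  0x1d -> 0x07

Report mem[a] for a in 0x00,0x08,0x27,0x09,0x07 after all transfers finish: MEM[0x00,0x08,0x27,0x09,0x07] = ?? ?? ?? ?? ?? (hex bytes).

  after D0: wrote 3B at 0x1b = b0e9d5
  after D1: wrote 8B at 0x09 = e9d54fa241208e25
  after D2: wrote 5B at 0x08 = e859fceee4
  after D3: wrote 2B at 0x00 = 8e4f
  after D4: wrote 6B at 0x07 = d54fa241208e
query mem[0x00]=0x8e, mem[0x08]=0x4f, mem[0x27]=0x8e, mem[0x09]=0xa2, mem[0x07]=0xd5

MEM[0x00,0x08,0x27,0x09,0x07] = 8e 4f 8e a2 d5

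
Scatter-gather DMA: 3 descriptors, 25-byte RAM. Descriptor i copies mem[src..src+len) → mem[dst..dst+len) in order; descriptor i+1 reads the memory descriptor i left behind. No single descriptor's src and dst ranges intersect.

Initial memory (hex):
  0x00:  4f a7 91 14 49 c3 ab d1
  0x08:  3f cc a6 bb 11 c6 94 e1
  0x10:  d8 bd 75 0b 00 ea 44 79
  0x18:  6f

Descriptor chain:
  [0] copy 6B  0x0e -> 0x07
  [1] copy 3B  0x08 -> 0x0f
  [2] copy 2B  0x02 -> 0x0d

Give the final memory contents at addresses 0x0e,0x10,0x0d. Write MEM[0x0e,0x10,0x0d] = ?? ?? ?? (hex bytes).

D0: mem[0x07..0x0c] <- [94 e1 d8 bd 75 0b]
D1: mem[0x0f..0x11] <- [e1 d8 bd]
D2: mem[0x0d..0x0e] <- [91 14]
query mem[0x0e]=0x14, mem[0x10]=0xd8, mem[0x0d]=0x91

MEM[0x0e,0x10,0x0d] = 14 d8 91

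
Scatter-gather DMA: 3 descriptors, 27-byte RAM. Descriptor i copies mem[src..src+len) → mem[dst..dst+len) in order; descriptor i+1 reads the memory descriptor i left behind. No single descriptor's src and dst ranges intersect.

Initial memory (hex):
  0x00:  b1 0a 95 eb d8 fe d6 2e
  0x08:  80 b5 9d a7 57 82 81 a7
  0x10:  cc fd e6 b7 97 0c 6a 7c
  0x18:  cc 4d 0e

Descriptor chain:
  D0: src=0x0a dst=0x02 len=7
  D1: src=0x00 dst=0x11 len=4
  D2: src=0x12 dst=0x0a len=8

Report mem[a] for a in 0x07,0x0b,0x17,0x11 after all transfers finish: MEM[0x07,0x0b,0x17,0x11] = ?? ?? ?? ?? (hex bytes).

#0 dst[0x02+7] := {0x9d,0xa7,0x57,0x82,0x81,0xa7,0xcc}
#1 dst[0x11+4] := {0xb1,0x0a,0x9d,0xa7}
#2 dst[0x0a+8] := {0x0a,0x9d,0xa7,0x0c,0x6a,0x7c,0xcc,0x4d}
query mem[0x07]=0xa7, mem[0x0b]=0x9d, mem[0x17]=0x7c, mem[0x11]=0x4d

MEM[0x07,0x0b,0x17,0x11] = a7 9d 7c 4d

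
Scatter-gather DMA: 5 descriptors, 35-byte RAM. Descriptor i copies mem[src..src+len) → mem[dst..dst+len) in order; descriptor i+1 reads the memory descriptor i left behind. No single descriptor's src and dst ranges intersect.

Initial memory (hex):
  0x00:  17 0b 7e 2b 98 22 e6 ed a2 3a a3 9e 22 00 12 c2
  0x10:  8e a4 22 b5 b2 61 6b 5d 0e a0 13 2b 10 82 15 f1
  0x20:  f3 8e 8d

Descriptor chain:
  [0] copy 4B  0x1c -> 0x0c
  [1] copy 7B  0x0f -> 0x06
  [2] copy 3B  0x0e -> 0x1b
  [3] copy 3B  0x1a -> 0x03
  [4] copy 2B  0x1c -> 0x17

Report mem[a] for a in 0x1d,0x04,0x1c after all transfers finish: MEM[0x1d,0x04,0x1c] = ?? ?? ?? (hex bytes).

MEM[0x1d,0x04,0x1c] = 8e 15 f1

  after D0: wrote 4B at 0x0c = 108215f1
  after D1: wrote 7B at 0x06 = f18ea422b5b261
  after D2: wrote 3B at 0x1b = 15f18e
  after D3: wrote 3B at 0x03 = 1315f1
  after D4: wrote 2B at 0x17 = f18e
query mem[0x1d]=0x8e, mem[0x04]=0x15, mem[0x1c]=0xf1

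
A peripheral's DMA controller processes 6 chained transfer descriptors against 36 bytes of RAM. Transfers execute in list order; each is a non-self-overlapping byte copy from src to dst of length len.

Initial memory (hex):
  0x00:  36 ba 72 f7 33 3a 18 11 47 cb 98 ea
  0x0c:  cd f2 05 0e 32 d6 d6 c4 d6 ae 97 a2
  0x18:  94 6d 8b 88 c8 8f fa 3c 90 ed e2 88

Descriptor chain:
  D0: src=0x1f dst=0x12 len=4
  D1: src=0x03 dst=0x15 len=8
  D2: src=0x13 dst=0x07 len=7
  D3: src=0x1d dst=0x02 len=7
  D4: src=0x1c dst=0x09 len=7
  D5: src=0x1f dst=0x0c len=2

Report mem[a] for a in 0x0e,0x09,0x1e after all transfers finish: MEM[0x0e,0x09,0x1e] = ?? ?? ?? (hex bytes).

  after D0: wrote 4B at 0x12 = 3c90ede2
  after D1: wrote 8B at 0x15 = f7333a181147cb98
  after D2: wrote 7B at 0x07 = 90edf7333a1811
  after D3: wrote 7B at 0x02 = 8ffa3c90ede288
  after D4: wrote 7B at 0x09 = 988ffa3c90ede2
  after D5: wrote 2B at 0x0c = 3c90
query mem[0x0e]=0xed, mem[0x09]=0x98, mem[0x1e]=0xfa

MEM[0x0e,0x09,0x1e] = ed 98 fa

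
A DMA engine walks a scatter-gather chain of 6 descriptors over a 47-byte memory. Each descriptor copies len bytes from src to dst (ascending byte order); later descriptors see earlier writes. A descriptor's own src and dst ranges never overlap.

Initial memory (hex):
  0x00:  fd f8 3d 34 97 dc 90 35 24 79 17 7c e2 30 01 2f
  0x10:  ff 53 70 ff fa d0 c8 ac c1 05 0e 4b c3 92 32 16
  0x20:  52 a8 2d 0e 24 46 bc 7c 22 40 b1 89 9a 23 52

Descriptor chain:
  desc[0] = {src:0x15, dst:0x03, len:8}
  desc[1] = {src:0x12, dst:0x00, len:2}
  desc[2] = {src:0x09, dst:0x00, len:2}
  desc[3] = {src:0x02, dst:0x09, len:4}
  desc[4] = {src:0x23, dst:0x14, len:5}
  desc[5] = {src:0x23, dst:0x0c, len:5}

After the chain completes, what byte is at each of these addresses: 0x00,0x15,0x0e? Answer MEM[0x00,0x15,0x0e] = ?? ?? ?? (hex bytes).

MEM[0x00,0x15,0x0e] = 4b 24 46

#0 dst[0x03+8] := {0xd0,0xc8,0xac,0xc1,0x05,0x0e,0x4b,0xc3}
#1 dst[0x00+2] := {0x70,0xff}
#2 dst[0x00+2] := {0x4b,0xc3}
#3 dst[0x09+4] := {0x3d,0xd0,0xc8,0xac}
#4 dst[0x14+5] := {0x0e,0x24,0x46,0xbc,0x7c}
#5 dst[0x0c+5] := {0x0e,0x24,0x46,0xbc,0x7c}
query mem[0x00]=0x4b, mem[0x15]=0x24, mem[0x0e]=0x46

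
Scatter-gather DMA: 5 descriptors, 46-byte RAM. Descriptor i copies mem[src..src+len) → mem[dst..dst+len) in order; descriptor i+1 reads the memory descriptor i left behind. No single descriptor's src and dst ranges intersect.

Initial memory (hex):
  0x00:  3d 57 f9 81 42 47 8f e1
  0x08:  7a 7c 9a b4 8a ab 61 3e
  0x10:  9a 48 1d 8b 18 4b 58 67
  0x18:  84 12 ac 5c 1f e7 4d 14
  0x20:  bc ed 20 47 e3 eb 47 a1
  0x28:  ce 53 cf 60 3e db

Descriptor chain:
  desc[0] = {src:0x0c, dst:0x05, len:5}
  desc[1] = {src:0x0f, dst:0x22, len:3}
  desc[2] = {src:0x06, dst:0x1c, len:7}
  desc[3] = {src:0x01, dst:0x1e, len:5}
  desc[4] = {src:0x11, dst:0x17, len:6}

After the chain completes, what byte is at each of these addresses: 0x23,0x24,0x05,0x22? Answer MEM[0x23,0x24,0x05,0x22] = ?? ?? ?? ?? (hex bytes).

MEM[0x23,0x24,0x05,0x22] = 9a 48 8a 8a

#0 dst[0x05+5] := {0x8a,0xab,0x61,0x3e,0x9a}
#1 dst[0x22+3] := {0x3e,0x9a,0x48}
#2 dst[0x1c+7] := {0xab,0x61,0x3e,0x9a,0x9a,0xb4,0x8a}
#3 dst[0x1e+5] := {0x57,0xf9,0x81,0x42,0x8a}
#4 dst[0x17+6] := {0x48,0x1d,0x8b,0x18,0x4b,0x58}
query mem[0x23]=0x9a, mem[0x24]=0x48, mem[0x05]=0x8a, mem[0x22]=0x8a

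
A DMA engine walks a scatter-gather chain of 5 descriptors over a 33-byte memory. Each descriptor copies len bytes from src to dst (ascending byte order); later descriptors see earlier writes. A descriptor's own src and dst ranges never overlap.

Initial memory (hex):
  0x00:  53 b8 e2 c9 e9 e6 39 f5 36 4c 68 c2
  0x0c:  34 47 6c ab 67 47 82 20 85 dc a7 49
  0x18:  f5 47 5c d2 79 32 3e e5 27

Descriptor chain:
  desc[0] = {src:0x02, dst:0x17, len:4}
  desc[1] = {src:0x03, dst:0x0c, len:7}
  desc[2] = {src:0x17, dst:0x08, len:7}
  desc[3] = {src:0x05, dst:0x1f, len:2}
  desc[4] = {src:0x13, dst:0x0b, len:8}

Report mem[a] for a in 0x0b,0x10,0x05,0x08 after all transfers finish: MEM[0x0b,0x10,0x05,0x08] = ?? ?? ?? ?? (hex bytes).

  after D0: wrote 4B at 0x17 = e2c9e9e6
  after D1: wrote 7B at 0x0c = c9e9e639f5364c
  after D2: wrote 7B at 0x08 = e2c9e9e6d27932
  after D3: wrote 2B at 0x1f = e639
  after D4: wrote 8B at 0x0b = 2085dca7e2c9e9e6
query mem[0x0b]=0x20, mem[0x10]=0xc9, mem[0x05]=0xe6, mem[0x08]=0xe2

MEM[0x0b,0x10,0x05,0x08] = 20 c9 e6 e2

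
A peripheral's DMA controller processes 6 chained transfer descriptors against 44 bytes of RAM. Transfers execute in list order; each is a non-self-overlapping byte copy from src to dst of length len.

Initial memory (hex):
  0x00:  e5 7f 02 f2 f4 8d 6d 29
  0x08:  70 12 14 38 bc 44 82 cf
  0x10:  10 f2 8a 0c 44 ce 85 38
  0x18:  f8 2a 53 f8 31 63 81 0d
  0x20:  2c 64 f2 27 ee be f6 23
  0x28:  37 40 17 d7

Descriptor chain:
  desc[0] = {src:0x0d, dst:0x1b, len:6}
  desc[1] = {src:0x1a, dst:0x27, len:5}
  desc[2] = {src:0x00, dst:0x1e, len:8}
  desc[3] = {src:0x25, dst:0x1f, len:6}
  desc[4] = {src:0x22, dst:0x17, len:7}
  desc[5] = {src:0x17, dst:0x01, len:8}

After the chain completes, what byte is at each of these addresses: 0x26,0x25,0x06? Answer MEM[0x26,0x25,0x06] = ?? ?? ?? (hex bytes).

MEM[0x26,0x25,0x06] = f6 29 53

#0 dst[0x1b+6] := {0x44,0x82,0xcf,0x10,0xf2,0x8a}
#1 dst[0x27+5] := {0x53,0x44,0x82,0xcf,0x10}
#2 dst[0x1e+8] := {0xe5,0x7f,0x02,0xf2,0xf4,0x8d,0x6d,0x29}
#3 dst[0x1f+6] := {0x29,0xf6,0x53,0x44,0x82,0xcf}
#4 dst[0x17+7] := {0x44,0x82,0xcf,0x29,0xf6,0x53,0x44}
#5 dst[0x01+8] := {0x44,0x82,0xcf,0x29,0xf6,0x53,0x44,0xe5}
query mem[0x26]=0xf6, mem[0x25]=0x29, mem[0x06]=0x53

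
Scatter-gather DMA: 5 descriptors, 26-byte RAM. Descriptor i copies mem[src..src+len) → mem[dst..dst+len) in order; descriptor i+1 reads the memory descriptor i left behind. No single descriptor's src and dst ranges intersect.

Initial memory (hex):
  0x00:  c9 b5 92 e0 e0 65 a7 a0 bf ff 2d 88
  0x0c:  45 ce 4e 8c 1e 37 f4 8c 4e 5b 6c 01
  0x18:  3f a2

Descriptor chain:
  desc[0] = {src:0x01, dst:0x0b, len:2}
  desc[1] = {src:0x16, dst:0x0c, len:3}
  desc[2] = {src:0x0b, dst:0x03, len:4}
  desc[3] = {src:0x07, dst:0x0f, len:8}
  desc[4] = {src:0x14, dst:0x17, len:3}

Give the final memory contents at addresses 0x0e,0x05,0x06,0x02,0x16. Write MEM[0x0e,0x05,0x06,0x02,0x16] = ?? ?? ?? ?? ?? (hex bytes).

MEM[0x0e,0x05,0x06,0x02,0x16] = 3f 01 3f 92 3f

D0: mem[0x0b..0x0c] <- [b5 92]
D1: mem[0x0c..0x0e] <- [6c 01 3f]
D2: mem[0x03..0x06] <- [b5 6c 01 3f]
D3: mem[0x0f..0x16] <- [a0 bf ff 2d b5 6c 01 3f]
D4: mem[0x17..0x19] <- [6c 01 3f]
query mem[0x0e]=0x3f, mem[0x05]=0x01, mem[0x06]=0x3f, mem[0x02]=0x92, mem[0x16]=0x3f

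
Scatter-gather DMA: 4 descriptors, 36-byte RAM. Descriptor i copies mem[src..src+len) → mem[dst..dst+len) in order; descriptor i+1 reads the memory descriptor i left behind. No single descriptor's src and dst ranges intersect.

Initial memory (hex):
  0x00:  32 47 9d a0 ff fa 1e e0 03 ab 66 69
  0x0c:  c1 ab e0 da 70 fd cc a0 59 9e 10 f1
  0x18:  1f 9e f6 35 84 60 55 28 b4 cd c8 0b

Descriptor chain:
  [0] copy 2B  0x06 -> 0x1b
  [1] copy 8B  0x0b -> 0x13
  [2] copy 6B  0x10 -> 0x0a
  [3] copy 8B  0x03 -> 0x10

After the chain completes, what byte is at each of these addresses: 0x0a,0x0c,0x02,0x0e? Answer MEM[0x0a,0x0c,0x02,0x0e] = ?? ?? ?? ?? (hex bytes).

MEM[0x0a,0x0c,0x02,0x0e] = 70 cc 9d c1

[0] 0x06->0x1b len=2 : 1e e0
[1] 0x0b->0x13 len=8 : 69 c1 ab e0 da 70 fd cc
[2] 0x10->0x0a len=6 : 70 fd cc 69 c1 ab
[3] 0x03->0x10 len=8 : a0 ff fa 1e e0 03 ab 70
query mem[0x0a]=0x70, mem[0x0c]=0xcc, mem[0x02]=0x9d, mem[0x0e]=0xc1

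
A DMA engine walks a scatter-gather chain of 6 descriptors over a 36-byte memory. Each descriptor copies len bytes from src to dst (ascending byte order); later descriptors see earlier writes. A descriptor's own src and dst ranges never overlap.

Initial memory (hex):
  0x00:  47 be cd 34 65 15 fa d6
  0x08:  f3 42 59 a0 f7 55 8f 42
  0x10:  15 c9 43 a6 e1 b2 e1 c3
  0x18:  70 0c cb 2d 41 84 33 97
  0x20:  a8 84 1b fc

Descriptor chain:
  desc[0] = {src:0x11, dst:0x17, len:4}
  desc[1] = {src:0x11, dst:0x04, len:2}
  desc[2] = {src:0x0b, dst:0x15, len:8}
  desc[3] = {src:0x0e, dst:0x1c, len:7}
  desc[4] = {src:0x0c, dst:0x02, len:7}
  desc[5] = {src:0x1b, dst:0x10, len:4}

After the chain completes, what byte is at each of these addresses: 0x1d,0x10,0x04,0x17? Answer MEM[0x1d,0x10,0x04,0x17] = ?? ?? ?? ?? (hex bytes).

D0: mem[0x17..0x1a] <- [c9 43 a6 e1]
D1: mem[0x04..0x05] <- [c9 43]
D2: mem[0x15..0x1c] <- [a0 f7 55 8f 42 15 c9 43]
D3: mem[0x1c..0x22] <- [8f 42 15 c9 43 a6 e1]
D4: mem[0x02..0x08] <- [f7 55 8f 42 15 c9 43]
D5: mem[0x10..0x13] <- [c9 8f 42 15]
query mem[0x1d]=0x42, mem[0x10]=0xc9, mem[0x04]=0x8f, mem[0x17]=0x55

MEM[0x1d,0x10,0x04,0x17] = 42 c9 8f 55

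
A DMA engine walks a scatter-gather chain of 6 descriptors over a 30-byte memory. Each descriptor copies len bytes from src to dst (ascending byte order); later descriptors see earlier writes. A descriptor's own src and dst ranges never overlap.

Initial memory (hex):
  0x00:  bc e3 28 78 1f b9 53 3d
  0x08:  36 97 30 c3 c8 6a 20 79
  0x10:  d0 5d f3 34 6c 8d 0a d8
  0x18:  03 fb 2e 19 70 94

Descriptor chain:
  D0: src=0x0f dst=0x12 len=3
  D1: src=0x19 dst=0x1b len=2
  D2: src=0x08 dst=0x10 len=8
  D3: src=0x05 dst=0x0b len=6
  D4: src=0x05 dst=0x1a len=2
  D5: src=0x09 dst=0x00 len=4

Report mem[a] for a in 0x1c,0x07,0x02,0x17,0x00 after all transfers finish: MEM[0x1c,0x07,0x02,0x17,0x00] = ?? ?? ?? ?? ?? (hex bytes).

MEM[0x1c,0x07,0x02,0x17,0x00] = 2e 3d b9 79 97

  after D0: wrote 3B at 0x12 = 79d05d
  after D1: wrote 2B at 0x1b = fb2e
  after D2: wrote 8B at 0x10 = 369730c3c86a2079
  after D3: wrote 6B at 0x0b = b9533d369730
  after D4: wrote 2B at 0x1a = b953
  after D5: wrote 4B at 0x00 = 9730b953
query mem[0x1c]=0x2e, mem[0x07]=0x3d, mem[0x02]=0xb9, mem[0x17]=0x79, mem[0x00]=0x97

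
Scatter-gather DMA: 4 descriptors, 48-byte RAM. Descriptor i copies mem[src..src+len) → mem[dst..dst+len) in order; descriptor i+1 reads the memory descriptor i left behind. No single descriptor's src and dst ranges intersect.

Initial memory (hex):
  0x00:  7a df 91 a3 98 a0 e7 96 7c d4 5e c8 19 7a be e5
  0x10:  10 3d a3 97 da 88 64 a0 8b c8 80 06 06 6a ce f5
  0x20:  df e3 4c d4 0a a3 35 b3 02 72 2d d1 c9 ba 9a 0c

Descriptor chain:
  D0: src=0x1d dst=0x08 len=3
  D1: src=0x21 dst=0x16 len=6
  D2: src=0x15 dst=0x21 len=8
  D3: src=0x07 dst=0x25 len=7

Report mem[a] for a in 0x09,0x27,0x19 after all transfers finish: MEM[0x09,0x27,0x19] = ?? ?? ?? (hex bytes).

[0] 0x1d->0x08 len=3 : 6a ce f5
[1] 0x21->0x16 len=6 : e3 4c d4 0a a3 35
[2] 0x15->0x21 len=8 : 88 e3 4c d4 0a a3 35 06
[3] 0x07->0x25 len=7 : 96 6a ce f5 c8 19 7a
query mem[0x09]=0xce, mem[0x27]=0xce, mem[0x19]=0x0a

MEM[0x09,0x27,0x19] = ce ce 0a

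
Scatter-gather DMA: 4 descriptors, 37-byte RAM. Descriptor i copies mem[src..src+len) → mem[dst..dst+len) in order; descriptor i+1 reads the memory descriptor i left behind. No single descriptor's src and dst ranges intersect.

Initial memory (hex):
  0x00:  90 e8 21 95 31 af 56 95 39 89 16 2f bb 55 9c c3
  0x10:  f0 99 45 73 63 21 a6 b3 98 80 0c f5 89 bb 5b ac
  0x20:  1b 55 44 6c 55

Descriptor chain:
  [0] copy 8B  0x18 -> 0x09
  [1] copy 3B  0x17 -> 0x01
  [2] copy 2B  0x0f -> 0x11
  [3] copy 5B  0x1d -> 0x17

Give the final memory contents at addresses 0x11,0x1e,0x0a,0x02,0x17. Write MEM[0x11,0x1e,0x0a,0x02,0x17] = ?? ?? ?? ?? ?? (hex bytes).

MEM[0x11,0x1e,0x0a,0x02,0x17] = 5b 5b 80 98 bb

#0 dst[0x09+8] := {0x98,0x80,0x0c,0xf5,0x89,0xbb,0x5b,0xac}
#1 dst[0x01+3] := {0xb3,0x98,0x80}
#2 dst[0x11+2] := {0x5b,0xac}
#3 dst[0x17+5] := {0xbb,0x5b,0xac,0x1b,0x55}
query mem[0x11]=0x5b, mem[0x1e]=0x5b, mem[0x0a]=0x80, mem[0x02]=0x98, mem[0x17]=0xbb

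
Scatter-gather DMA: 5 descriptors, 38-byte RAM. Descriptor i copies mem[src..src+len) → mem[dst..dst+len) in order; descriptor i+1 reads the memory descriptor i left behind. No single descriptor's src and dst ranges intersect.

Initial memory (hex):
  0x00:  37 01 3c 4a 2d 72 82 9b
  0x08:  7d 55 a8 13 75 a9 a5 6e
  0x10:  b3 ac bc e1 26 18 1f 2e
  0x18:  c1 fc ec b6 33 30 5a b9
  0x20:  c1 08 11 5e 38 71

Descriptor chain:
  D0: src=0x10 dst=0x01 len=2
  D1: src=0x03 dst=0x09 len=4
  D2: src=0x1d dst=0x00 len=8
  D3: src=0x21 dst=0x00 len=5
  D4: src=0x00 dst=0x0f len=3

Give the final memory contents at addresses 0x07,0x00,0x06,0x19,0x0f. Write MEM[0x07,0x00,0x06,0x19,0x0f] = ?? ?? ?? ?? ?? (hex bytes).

#0 dst[0x01+2] := {0xb3,0xac}
#1 dst[0x09+4] := {0x4a,0x2d,0x72,0x82}
#2 dst[0x00+8] := {0x30,0x5a,0xb9,0xc1,0x08,0x11,0x5e,0x38}
#3 dst[0x00+5] := {0x08,0x11,0x5e,0x38,0x71}
#4 dst[0x0f+3] := {0x08,0x11,0x5e}
query mem[0x07]=0x38, mem[0x00]=0x08, mem[0x06]=0x5e, mem[0x19]=0xfc, mem[0x0f]=0x08

MEM[0x07,0x00,0x06,0x19,0x0f] = 38 08 5e fc 08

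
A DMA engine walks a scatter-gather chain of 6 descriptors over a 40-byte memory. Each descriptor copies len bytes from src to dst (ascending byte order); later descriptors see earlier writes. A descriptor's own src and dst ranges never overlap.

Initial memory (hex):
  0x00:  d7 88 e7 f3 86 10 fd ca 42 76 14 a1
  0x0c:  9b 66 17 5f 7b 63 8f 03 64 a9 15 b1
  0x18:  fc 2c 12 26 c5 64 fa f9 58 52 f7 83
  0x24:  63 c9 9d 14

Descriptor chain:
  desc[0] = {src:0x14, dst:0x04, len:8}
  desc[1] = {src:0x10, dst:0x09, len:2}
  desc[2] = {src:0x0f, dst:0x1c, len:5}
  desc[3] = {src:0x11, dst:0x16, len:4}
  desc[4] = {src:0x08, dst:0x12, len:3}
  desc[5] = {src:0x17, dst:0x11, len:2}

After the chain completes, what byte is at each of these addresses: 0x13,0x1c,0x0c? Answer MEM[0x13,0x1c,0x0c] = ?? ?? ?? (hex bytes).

#0 dst[0x04+8] := {0x64,0xa9,0x15,0xb1,0xfc,0x2c,0x12,0x26}
#1 dst[0x09+2] := {0x7b,0x63}
#2 dst[0x1c+5] := {0x5f,0x7b,0x63,0x8f,0x03}
#3 dst[0x16+4] := {0x63,0x8f,0x03,0x64}
#4 dst[0x12+3] := {0xfc,0x7b,0x63}
#5 dst[0x11+2] := {0x8f,0x03}
query mem[0x13]=0x7b, mem[0x1c]=0x5f, mem[0x0c]=0x9b

MEM[0x13,0x1c,0x0c] = 7b 5f 9b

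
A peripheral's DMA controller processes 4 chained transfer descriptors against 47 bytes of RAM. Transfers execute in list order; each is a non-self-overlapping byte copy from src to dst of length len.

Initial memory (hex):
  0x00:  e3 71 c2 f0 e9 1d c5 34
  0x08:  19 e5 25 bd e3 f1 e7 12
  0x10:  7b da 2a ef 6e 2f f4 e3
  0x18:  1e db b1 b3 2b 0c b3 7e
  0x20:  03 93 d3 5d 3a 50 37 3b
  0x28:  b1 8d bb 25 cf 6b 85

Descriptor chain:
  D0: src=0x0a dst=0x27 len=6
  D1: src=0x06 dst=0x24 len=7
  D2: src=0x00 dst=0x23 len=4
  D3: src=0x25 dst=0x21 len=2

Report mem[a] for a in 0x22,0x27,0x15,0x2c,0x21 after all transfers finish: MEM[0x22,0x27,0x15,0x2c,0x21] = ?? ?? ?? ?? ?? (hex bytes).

#0 dst[0x27+6] := {0x25,0xbd,0xe3,0xf1,0xe7,0x12}
#1 dst[0x24+7] := {0xc5,0x34,0x19,0xe5,0x25,0xbd,0xe3}
#2 dst[0x23+4] := {0xe3,0x71,0xc2,0xf0}
#3 dst[0x21+2] := {0xc2,0xf0}
query mem[0x22]=0xf0, mem[0x27]=0xe5, mem[0x15]=0x2f, mem[0x2c]=0x12, mem[0x21]=0xc2

MEM[0x22,0x27,0x15,0x2c,0x21] = f0 e5 2f 12 c2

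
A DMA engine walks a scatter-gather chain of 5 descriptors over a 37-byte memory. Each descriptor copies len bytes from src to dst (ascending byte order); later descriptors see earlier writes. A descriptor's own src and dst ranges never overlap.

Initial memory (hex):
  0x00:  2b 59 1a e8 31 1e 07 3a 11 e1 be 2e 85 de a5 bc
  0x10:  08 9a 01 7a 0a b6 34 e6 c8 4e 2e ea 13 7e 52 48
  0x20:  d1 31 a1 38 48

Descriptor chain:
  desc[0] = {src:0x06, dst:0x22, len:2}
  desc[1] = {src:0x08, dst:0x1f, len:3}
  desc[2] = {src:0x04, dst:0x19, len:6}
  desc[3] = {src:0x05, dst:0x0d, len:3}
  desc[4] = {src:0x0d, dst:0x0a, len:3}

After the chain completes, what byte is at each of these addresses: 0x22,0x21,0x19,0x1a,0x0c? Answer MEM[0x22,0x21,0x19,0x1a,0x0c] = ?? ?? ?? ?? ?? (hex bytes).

MEM[0x22,0x21,0x19,0x1a,0x0c] = 07 be 31 1e 3a

[0] 0x06->0x22 len=2 : 07 3a
[1] 0x08->0x1f len=3 : 11 e1 be
[2] 0x04->0x19 len=6 : 31 1e 07 3a 11 e1
[3] 0x05->0x0d len=3 : 1e 07 3a
[4] 0x0d->0x0a len=3 : 1e 07 3a
query mem[0x22]=0x07, mem[0x21]=0xbe, mem[0x19]=0x31, mem[0x1a]=0x1e, mem[0x0c]=0x3a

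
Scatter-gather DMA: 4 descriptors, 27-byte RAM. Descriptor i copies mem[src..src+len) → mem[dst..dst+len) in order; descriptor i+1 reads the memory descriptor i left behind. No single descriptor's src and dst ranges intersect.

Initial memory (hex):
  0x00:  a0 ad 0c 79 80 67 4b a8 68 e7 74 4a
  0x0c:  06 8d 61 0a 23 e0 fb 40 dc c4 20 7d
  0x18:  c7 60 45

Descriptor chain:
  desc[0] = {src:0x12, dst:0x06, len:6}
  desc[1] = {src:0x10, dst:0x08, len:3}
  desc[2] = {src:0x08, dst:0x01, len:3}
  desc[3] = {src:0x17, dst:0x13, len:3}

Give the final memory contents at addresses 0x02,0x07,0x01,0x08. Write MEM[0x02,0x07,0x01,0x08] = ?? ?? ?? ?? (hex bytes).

MEM[0x02,0x07,0x01,0x08] = e0 40 23 23

  after D0: wrote 6B at 0x06 = fb40dcc4207d
  after D1: wrote 3B at 0x08 = 23e0fb
  after D2: wrote 3B at 0x01 = 23e0fb
  after D3: wrote 3B at 0x13 = 7dc760
query mem[0x02]=0xe0, mem[0x07]=0x40, mem[0x01]=0x23, mem[0x08]=0x23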